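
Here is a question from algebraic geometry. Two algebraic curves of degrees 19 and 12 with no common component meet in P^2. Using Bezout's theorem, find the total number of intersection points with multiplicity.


Bezout's theorem states the intersection count equals the product of degrees.
Intersection count = 19 * 12 = 228

228


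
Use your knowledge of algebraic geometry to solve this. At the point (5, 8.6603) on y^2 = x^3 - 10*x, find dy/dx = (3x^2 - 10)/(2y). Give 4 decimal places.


Using implicit differentiation of y^2 = x^3 - 10*x:
2y * dy/dx = 3x^2 - 10
dy/dx = (3x^2 - 10)/(2y)
Numerator: 3*5^2 - 10 = 65
Denominator: 2*8.6603 = 17.3206
dy/dx = 65/17.3206 = 3.7528

3.7528


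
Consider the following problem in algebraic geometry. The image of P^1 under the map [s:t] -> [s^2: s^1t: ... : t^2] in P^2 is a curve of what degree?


The rational normal curve in P^2 is the image of P^1 under the 2-uple Veronese.
A general hyperplane in P^2 pulls back to a degree-2 form on P^1, which has 2 zeros,
so the curve meets a general hyperplane in 2 points. Degree = 2.

2


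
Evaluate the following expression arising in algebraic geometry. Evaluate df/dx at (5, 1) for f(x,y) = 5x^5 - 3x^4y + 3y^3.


df/dx = 5*5*x^4 + 4*(-3)*x^3*y
At (5,1): 5*5*5^4 + 4*(-3)*5^3*1
= 15625 - 1500
= 14125

14125


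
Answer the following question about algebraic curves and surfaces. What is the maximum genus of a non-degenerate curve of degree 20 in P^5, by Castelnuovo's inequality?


Castelnuovo's bound: write d - 1 = m(r-1) + epsilon with 0 <= epsilon < r-1.
d - 1 = 20 - 1 = 19
r - 1 = 5 - 1 = 4
19 = 4*4 + 3, so m = 4, epsilon = 3
pi(d, r) = m(m-1)(r-1)/2 + m*epsilon
= 4*3*4/2 + 4*3
= 48/2 + 12
= 24 + 12 = 36

36


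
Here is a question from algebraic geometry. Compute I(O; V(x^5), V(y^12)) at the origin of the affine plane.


The intersection multiplicity of V(x^a) and V(y^b) at the origin is:
I(O; V(x^5), V(y^12)) = dim_k(k[x,y]/(x^5, y^12))
A basis for k[x,y]/(x^5, y^12) is the set of monomials x^i * y^j
where 0 <= i < 5 and 0 <= j < 12.
The number of such monomials is 5 * 12 = 60

60


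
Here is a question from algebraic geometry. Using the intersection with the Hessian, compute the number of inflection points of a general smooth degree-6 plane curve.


For a general smooth plane curve C of degree d, the inflection points are
the intersection of C with its Hessian curve, which has degree 3(d-2).
By Bezout, the total intersection number is d * 3(d-2) = 6 * 12 = 72.
For a general curve every flex is ordinary, so each contributes
multiplicity 1 to C·Hess(C), and the number of distinct inflection
points is 3d(d-2).
Inflection points = 3*6*(6-2) = 3*6*4 = 72

72


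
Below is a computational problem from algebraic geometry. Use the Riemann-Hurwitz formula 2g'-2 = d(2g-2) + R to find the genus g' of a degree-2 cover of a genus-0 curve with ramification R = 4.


Riemann-Hurwitz formula: 2g' - 2 = d(2g - 2) + R
Given: d = 2, g = 0, R = 4
2g' - 2 = 2*(2*0 - 2) + 4
2g' - 2 = 2*(-2) + 4
2g' - 2 = -4 + 4 = 0
2g' = 2
g' = 1

1


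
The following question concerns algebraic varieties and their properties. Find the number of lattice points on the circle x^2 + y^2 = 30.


Systematically check integer values of x where x^2 <= 30.
For each valid x, check if 30 - x^2 is a perfect square.
Total integer solutions found: 0

0


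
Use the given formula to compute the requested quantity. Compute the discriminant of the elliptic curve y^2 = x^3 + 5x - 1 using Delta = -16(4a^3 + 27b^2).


Compute each component:
4a^3 = 4*5^3 = 4*125 = 500
27b^2 = 27*(-1)^2 = 27*1 = 27
4a^3 + 27b^2 = 500 + 27 = 527
Delta = -16*527 = -8432

-8432


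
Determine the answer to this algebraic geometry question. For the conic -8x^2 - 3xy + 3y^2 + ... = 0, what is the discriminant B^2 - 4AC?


The discriminant of a conic Ax^2 + Bxy + Cy^2 + ... = 0 is B^2 - 4AC.
B^2 = (-3)^2 = 9
4AC = 4*(-8)*3 = -96
Discriminant = 9 + 96 = 105

105


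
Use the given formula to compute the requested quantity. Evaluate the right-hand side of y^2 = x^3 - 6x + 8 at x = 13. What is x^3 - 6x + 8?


Compute x^3 - 6x + 8 at x = 13:
x^3 = 13^3 = 2197
(-6)*x = (-6)*13 = -78
Sum: 2197 - 78 + 8 = 2127

2127


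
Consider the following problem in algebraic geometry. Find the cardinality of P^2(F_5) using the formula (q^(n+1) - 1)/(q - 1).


P^2(F_5) has (q^(n+1) - 1)/(q - 1) points.
= 5^2 + 5^1 + 5^0
= 25 + 5 + 1
= 31

31


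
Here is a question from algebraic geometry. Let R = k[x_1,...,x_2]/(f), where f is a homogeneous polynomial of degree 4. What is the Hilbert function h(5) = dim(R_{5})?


For R = k[x_1,...,x_n]/(f) with f homogeneous of degree e:
The Hilbert series is (1 - t^e)/(1 - t)^n.
So h(d) = C(d+n-1, n-1) - C(d-e+n-1, n-1) for d >= e.
With n=2, e=4, d=5:
C(5+2-1, 2-1) = C(6, 1) = 6
C(5-4+2-1, 2-1) = C(2, 1) = 2
h(5) = 6 - 2 = 4

4


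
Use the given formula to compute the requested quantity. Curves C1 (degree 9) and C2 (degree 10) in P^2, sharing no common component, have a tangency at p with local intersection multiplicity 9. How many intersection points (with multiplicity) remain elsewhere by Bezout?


By Bezout's theorem, the total intersection number is d1 * d2.
Total = 9 * 10 = 90
Intersection multiplicity at p = 9
Remaining intersections = 90 - 9 = 81

81


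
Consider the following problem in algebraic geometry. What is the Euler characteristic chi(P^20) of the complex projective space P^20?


The complex projective space P^20 has one cell in each even real dimension 0, 2, ..., 40.
The cohomology groups are H^{2k}(P^20) = Z for k = 0,...,20, and 0 otherwise.
Euler characteristic = sum of Betti numbers = 1 per even-dimensional cohomology group.
chi(P^20) = 20 + 1 = 21

21


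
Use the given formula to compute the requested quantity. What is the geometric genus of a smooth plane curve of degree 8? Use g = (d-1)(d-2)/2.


Using the genus formula for smooth plane curves:
g = (d-1)(d-2)/2
g = (8-1)(8-2)/2
g = 7*6/2
g = 42/2 = 21

21


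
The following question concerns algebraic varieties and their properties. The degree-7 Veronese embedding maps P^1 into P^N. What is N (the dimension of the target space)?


The Veronese embedding v_d: P^n -> P^N maps each point to all
degree-d monomials in n+1 homogeneous coordinates.
N = C(n+d, d) - 1
N = C(1+7, 7) - 1
N = C(8, 7) - 1
C(8, 7) = 8
N = 8 - 1 = 7

7


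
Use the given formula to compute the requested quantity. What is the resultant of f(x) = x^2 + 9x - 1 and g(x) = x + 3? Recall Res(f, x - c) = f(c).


For Res(f, x - c), we evaluate f at x = c.
f(-3) = (-3)^2 + 9*(-3) - 1
= 9 - 27 - 1
= -18 - 1 = -19
Res(f, g) = -19

-19


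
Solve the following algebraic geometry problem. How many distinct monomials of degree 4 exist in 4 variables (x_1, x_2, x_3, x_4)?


The number of degree-4 monomials in 4 variables is C(d+n-1, n-1).
= C(4+4-1, 4-1) = C(7, 3)
= 35

35


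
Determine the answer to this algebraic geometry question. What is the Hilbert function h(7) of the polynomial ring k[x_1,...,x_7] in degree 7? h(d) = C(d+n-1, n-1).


The Hilbert function for the polynomial ring in 7 variables is:
h(d) = C(d+n-1, n-1)
h(7) = C(7+7-1, 7-1) = C(13, 6)
= 13! / (6! * 7!)
= 1716

1716


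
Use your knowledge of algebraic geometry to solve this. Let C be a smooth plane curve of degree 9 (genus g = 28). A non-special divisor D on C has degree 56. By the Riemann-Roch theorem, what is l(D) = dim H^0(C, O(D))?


First, compute the genus of a smooth plane curve of degree 9:
g = (d-1)(d-2)/2 = (9-1)(9-2)/2 = 28
For a non-special divisor D (i.e., h^1(D) = 0), Riemann-Roch gives:
l(D) = deg(D) - g + 1
Since deg(D) = 56 >= 2g - 1 = 55, D is non-special.
l(D) = 56 - 28 + 1 = 29

29


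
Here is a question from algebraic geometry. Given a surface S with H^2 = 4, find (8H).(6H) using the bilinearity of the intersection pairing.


Using bilinearity of the intersection pairing on a surface S:
(aH).(bH) = ab * (H.H)
We have H^2 = 4.
D.E = (8H).(6H) = 8*6*4
= 48*4
= 192

192


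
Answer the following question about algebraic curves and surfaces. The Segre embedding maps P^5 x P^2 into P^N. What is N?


The Segre embedding maps P^m x P^n into P^N via
all products of coordinates from each factor.
N = (m+1)(n+1) - 1
N = (5+1)(2+1) - 1
N = 6*3 - 1
N = 18 - 1 = 17

17


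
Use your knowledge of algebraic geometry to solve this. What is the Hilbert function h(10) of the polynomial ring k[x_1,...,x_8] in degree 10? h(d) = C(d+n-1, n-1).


The Hilbert function for the polynomial ring in 8 variables is:
h(d) = C(d+n-1, n-1)
h(10) = C(10+8-1, 8-1) = C(17, 7)
= 17! / (7! * 10!)
= 19448

19448


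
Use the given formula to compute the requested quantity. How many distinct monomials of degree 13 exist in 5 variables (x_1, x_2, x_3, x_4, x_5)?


The number of degree-13 monomials in 5 variables is C(d+n-1, n-1).
= C(13+5-1, 5-1) = C(17, 4)
= 2380

2380


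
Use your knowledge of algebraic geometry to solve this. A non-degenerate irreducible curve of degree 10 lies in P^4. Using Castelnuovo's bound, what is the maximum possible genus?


Castelnuovo's bound: write d - 1 = m(r-1) + epsilon with 0 <= epsilon < r-1.
d - 1 = 10 - 1 = 9
r - 1 = 4 - 1 = 3
9 = 3*3 + 0, so m = 3, epsilon = 0
pi(d, r) = m(m-1)(r-1)/2 + m*epsilon
= 3*2*3/2 + 3*0
= 18/2 + 0
= 9 + 0 = 9

9


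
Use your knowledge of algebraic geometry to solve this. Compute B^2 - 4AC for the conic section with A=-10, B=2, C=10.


The discriminant of a conic Ax^2 + Bxy + Cy^2 + ... = 0 is B^2 - 4AC.
B^2 = 2^2 = 4
4AC = 4*(-10)*10 = -400
Discriminant = 4 + 400 = 404

404


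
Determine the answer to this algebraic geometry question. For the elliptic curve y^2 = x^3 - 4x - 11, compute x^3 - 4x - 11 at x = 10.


Compute x^3 - 4x - 11 at x = 10:
x^3 = 10^3 = 1000
(-4)*x = (-4)*10 = -40
Sum: 1000 - 40 - 11 = 949

949


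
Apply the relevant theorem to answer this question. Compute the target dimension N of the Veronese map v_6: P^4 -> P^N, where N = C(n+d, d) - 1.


The Veronese embedding v_d: P^n -> P^N maps each point to all
degree-d monomials in n+1 homogeneous coordinates.
N = C(n+d, d) - 1
N = C(4+6, 6) - 1
N = C(10, 6) - 1
C(10, 6) = 210
N = 210 - 1 = 209

209


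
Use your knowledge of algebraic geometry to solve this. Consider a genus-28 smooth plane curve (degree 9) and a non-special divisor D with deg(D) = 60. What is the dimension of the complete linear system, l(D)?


First, compute the genus of a smooth plane curve of degree 9:
g = (d-1)(d-2)/2 = (9-1)(9-2)/2 = 28
For a non-special divisor D (i.e., h^1(D) = 0), Riemann-Roch gives:
l(D) = deg(D) - g + 1
Since deg(D) = 60 >= 2g - 1 = 55, D is non-special.
l(D) = 60 - 28 + 1 = 33

33


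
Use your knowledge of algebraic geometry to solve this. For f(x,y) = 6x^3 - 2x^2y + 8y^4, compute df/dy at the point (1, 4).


df/dy = (-2)*x^2 + 4*8*y^3
At (1,4): (-2)*1^2 + 4*8*4^3
= -2 + 2048
= 2046

2046


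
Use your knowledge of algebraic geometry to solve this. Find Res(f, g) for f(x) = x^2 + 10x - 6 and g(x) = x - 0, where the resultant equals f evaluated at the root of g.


For Res(f, x - c), we evaluate f at x = c.
f(0) = 0^2 + 10*0 - 6
= 0 + 0 - 6
= 0 - 6 = -6
Res(f, g) = -6

-6


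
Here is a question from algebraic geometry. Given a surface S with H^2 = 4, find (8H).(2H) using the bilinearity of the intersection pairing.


Using bilinearity of the intersection pairing on a surface S:
(aH).(bH) = ab * (H.H)
We have H^2 = 4.
D.E = (8H).(2H) = 8*2*4
= 16*4
= 64

64


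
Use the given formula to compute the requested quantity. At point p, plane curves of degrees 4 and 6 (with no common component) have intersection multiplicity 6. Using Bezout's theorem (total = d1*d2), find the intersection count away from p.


By Bezout's theorem, the total intersection number is d1 * d2.
Total = 4 * 6 = 24
Intersection multiplicity at p = 6
Remaining intersections = 24 - 6 = 18

18


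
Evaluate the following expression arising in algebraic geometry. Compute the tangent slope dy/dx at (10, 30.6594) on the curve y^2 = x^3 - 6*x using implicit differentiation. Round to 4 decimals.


Using implicit differentiation of y^2 = x^3 - 6*x:
2y * dy/dx = 3x^2 - 6
dy/dx = (3x^2 - 6)/(2y)
Numerator: 3*10^2 - 6 = 294
Denominator: 2*30.6594 = 61.3188
dy/dx = 294/61.3188 = 4.7946

4.7946


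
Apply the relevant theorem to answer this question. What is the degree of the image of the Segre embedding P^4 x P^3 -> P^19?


The degree of the Segre variety P^4 x P^3 is C(m+n, m).
= C(7, 4)
= 35

35


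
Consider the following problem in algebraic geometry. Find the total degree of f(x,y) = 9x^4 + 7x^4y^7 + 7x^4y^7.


Examine each term for its total degree (sum of exponents).
  Term '9x^4' has total degree 4+0 = 4.
  Term '7x^4y^7' has total degree 4+7 = 11.
  Term '7x^4y^7' has total degree 4+7 = 11.
The maximum total degree among all terms is 11.

11


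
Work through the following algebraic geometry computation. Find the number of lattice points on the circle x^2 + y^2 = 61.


Systematically check integer values of x where x^2 <= 61.
For each valid x, check if 61 - x^2 is a perfect square.
x=5: 61 - 25 = 36, sqrt = 6 (valid)
x=6: 61 - 36 = 25, sqrt = 5 (valid)
Total integer solutions found: 8

8


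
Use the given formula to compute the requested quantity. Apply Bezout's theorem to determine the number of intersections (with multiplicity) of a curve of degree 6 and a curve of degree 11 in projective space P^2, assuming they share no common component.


Bezout's theorem states the intersection count equals the product of degrees.
Intersection count = 6 * 11 = 66

66


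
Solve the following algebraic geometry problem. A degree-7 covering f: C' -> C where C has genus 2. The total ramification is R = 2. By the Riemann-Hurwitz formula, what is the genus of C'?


Riemann-Hurwitz formula: 2g' - 2 = d(2g - 2) + R
Given: d = 7, g = 2, R = 2
2g' - 2 = 7*(2*2 - 2) + 2
2g' - 2 = 7*2 + 2
2g' - 2 = 14 + 2 = 16
2g' = 18
g' = 9

9


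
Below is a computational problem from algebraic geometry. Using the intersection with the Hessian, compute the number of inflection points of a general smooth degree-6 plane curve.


For a general smooth plane curve C of degree d, the inflection points are
the intersection of C with its Hessian curve, which has degree 3(d-2).
By Bezout, the total intersection number is d * 3(d-2) = 6 * 12 = 72.
For a general curve every flex is ordinary, so each contributes
multiplicity 1 to C·Hess(C), and the number of distinct inflection
points is 3d(d-2).
Inflection points = 3*6*(6-2) = 3*6*4 = 72

72


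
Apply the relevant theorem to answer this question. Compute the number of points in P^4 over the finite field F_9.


P^4(F_9) has (q^(n+1) - 1)/(q - 1) points.
= 9^4 + 9^3 + 9^2 + 9^1 + 9^0
= 6561 + 729 + 81 + 9 + 1
= 7381

7381


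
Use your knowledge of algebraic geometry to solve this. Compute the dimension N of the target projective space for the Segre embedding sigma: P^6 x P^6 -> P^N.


The Segre embedding maps P^m x P^n into P^N via
all products of coordinates from each factor.
N = (m+1)(n+1) - 1
N = (6+1)(6+1) - 1
N = 7*7 - 1
N = 49 - 1 = 48

48


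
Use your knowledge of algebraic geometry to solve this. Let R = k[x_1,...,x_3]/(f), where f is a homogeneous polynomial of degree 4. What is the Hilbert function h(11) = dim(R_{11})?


For R = k[x_1,...,x_n]/(f) with f homogeneous of degree e:
The Hilbert series is (1 - t^e)/(1 - t)^n.
So h(d) = C(d+n-1, n-1) - C(d-e+n-1, n-1) for d >= e.
With n=3, e=4, d=11:
C(11+3-1, 3-1) = C(13, 2) = 78
C(11-4+3-1, 3-1) = C(9, 2) = 36
h(11) = 78 - 36 = 42

42


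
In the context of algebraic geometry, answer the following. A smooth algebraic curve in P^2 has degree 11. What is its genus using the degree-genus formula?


Using the genus formula for smooth plane curves:
g = (d-1)(d-2)/2
g = (11-1)(11-2)/2
g = 10*9/2
g = 90/2 = 45

45


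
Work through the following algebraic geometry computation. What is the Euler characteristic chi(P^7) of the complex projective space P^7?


The complex projective space P^7 has one cell in each even real dimension 0, 2, ..., 14.
The cohomology groups are H^{2k}(P^7) = Z for k = 0,...,7, and 0 otherwise.
Euler characteristic = sum of Betti numbers = 1 per even-dimensional cohomology group.
chi(P^7) = 7 + 1 = 8

8


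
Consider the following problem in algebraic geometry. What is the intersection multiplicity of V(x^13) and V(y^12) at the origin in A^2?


The intersection multiplicity of V(x^a) and V(y^b) at the origin is:
I(O; V(x^13), V(y^12)) = dim_k(k[x,y]/(x^13, y^12))
A basis for k[x,y]/(x^13, y^12) is the set of monomials x^i * y^j
where 0 <= i < 13 and 0 <= j < 12.
The number of such monomials is 13 * 12 = 156

156


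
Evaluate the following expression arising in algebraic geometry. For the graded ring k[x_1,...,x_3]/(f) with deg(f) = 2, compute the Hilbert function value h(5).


For R = k[x_1,...,x_n]/(f) with f homogeneous of degree e:
The Hilbert series is (1 - t^e)/(1 - t)^n.
So h(d) = C(d+n-1, n-1) - C(d-e+n-1, n-1) for d >= e.
With n=3, e=2, d=5:
C(5+3-1, 3-1) = C(7, 2) = 21
C(5-2+3-1, 3-1) = C(5, 2) = 10
h(5) = 21 - 10 = 11

11


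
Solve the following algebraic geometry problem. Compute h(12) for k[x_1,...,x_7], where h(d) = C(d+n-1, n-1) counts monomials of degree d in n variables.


The Hilbert function for the polynomial ring in 7 variables is:
h(d) = C(d+n-1, n-1)
h(12) = C(12+7-1, 7-1) = C(18, 6)
= 18! / (6! * 12!)
= 18564

18564


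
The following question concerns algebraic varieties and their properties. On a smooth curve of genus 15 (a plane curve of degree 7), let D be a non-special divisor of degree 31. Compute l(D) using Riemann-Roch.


First, compute the genus of a smooth plane curve of degree 7:
g = (d-1)(d-2)/2 = (7-1)(7-2)/2 = 15
For a non-special divisor D (i.e., h^1(D) = 0), Riemann-Roch gives:
l(D) = deg(D) - g + 1
Since deg(D) = 31 >= 2g - 1 = 29, D is non-special.
l(D) = 31 - 15 + 1 = 17

17


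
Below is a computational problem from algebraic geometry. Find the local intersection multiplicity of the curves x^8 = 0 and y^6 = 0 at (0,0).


The intersection multiplicity of V(x^a) and V(y^b) at the origin is:
I(O; V(x^8), V(y^6)) = dim_k(k[x,y]/(x^8, y^6))
A basis for k[x,y]/(x^8, y^6) is the set of monomials x^i * y^j
where 0 <= i < 8 and 0 <= j < 6.
The number of such monomials is 8 * 6 = 48

48


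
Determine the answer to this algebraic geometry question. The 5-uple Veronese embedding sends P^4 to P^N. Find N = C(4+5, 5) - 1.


The Veronese embedding v_d: P^n -> P^N maps each point to all
degree-d monomials in n+1 homogeneous coordinates.
N = C(n+d, d) - 1
N = C(4+5, 5) - 1
N = C(9, 5) - 1
C(9, 5) = 126
N = 126 - 1 = 125

125


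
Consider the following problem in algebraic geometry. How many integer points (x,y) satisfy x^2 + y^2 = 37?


Systematically check integer values of x where x^2 <= 37.
For each valid x, check if 37 - x^2 is a perfect square.
x=1: 37 - 1 = 36, sqrt = 6 (valid)
x=6: 37 - 36 = 1, sqrt = 1 (valid)
Total integer solutions found: 8

8


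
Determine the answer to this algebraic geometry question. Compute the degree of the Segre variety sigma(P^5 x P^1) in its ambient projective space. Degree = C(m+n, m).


The degree of the Segre variety P^5 x P^1 is C(m+n, m).
= C(6, 5)
= 6

6


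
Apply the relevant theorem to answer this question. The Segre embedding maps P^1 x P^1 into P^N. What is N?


The Segre embedding maps P^m x P^n into P^N via
all products of coordinates from each factor.
N = (m+1)(n+1) - 1
N = (1+1)(1+1) - 1
N = 2*2 - 1
N = 4 - 1 = 3

3


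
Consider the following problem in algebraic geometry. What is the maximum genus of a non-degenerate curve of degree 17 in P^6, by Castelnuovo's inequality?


Castelnuovo's bound: write d - 1 = m(r-1) + epsilon with 0 <= epsilon < r-1.
d - 1 = 17 - 1 = 16
r - 1 = 6 - 1 = 5
16 = 3*5 + 1, so m = 3, epsilon = 1
pi(d, r) = m(m-1)(r-1)/2 + m*epsilon
= 3*2*5/2 + 3*1
= 30/2 + 3
= 15 + 3 = 18

18


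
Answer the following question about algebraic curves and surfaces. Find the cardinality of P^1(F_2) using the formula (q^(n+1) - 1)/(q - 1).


P^1(F_2) has (q^(n+1) - 1)/(q - 1) points.
= 2^1 + 2^0
= 2 + 1
= 3

3


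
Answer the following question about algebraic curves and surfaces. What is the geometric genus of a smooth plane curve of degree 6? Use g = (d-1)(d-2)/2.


Using the genus formula for smooth plane curves:
g = (d-1)(d-2)/2
g = (6-1)(6-2)/2
g = 5*4/2
g = 20/2 = 10

10


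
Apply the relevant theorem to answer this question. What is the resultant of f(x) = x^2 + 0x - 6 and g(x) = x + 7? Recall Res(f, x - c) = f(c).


For Res(f, x - c), we evaluate f at x = c.
f(-7) = (-7)^2 + 0*(-7) - 6
= 49 + 0 - 6
= 49 - 6 = 43
Res(f, g) = 43

43


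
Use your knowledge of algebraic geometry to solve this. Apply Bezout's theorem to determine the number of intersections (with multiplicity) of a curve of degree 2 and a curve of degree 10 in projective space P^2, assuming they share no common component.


Bezout's theorem states the intersection count equals the product of degrees.
Intersection count = 2 * 10 = 20

20


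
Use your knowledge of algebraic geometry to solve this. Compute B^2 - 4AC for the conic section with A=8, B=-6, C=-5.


The discriminant of a conic Ax^2 + Bxy + Cy^2 + ... = 0 is B^2 - 4AC.
B^2 = (-6)^2 = 36
4AC = 4*8*(-5) = -160
Discriminant = 36 + 160 = 196

196


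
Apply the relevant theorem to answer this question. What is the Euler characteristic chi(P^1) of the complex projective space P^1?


The complex projective space P^1 has one cell in each even real dimension 0, 2, ..., 2.
The cohomology groups are H^{2k}(P^1) = Z for k = 0,...,1, and 0 otherwise.
Euler characteristic = sum of Betti numbers = 1 per even-dimensional cohomology group.
chi(P^1) = 1 + 1 = 2

2


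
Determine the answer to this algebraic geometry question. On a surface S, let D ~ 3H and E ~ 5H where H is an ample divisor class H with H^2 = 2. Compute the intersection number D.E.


Using bilinearity of the intersection pairing on a surface S:
(aH).(bH) = ab * (H.H)
We have H^2 = 2.
D.E = (3H).(5H) = 3*5*2
= 15*2
= 30

30


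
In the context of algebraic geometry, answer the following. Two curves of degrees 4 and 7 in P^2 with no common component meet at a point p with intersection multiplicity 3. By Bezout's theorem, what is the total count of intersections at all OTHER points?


By Bezout's theorem, the total intersection number is d1 * d2.
Total = 4 * 7 = 28
Intersection multiplicity at p = 3
Remaining intersections = 28 - 3 = 25

25


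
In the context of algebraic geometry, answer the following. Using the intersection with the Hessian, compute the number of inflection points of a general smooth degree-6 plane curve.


For a general smooth plane curve C of degree d, the inflection points are
the intersection of C with its Hessian curve, which has degree 3(d-2).
By Bezout, the total intersection number is d * 3(d-2) = 6 * 12 = 72.
For a general curve every flex is ordinary, so each contributes
multiplicity 1 to C·Hess(C), and the number of distinct inflection
points is 3d(d-2).
Inflection points = 3*6*(6-2) = 3*6*4 = 72

72


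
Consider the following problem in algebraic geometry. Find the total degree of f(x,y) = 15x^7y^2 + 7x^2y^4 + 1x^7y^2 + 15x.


Examine each term for its total degree (sum of exponents).
  Term '15x^7y^2' has total degree 7+2 = 9.
  Term '7x^2y^4' has total degree 2+4 = 6.
  Term '1x^7y^2' has total degree 7+2 = 9.
  Term '15x' has total degree 1+0 = 1.
The maximum total degree among all terms is 9.

9


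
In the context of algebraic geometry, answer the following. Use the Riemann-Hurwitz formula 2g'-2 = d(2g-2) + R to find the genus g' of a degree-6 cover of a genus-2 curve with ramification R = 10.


Riemann-Hurwitz formula: 2g' - 2 = d(2g - 2) + R
Given: d = 6, g = 2, R = 10
2g' - 2 = 6*(2*2 - 2) + 10
2g' - 2 = 6*2 + 10
2g' - 2 = 12 + 10 = 22
2g' = 24
g' = 12

12


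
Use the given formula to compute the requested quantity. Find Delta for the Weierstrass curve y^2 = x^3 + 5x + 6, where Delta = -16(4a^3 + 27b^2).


Compute each component:
4a^3 = 4*5^3 = 4*125 = 500
27b^2 = 27*6^2 = 27*36 = 972
4a^3 + 27b^2 = 500 + 972 = 1472
Delta = -16*1472 = -23552

-23552


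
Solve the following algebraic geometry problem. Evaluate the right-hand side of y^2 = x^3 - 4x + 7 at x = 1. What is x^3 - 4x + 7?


Compute x^3 - 4x + 7 at x = 1:
x^3 = 1^3 = 1
(-4)*x = (-4)*1 = -4
Sum: 1 - 4 + 7 = 4

4


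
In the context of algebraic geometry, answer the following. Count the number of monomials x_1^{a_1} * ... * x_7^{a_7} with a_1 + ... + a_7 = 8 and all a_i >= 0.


The number of degree-8 monomials in 7 variables is C(d+n-1, n-1).
= C(8+7-1, 7-1) = C(14, 6)
= 3003

3003


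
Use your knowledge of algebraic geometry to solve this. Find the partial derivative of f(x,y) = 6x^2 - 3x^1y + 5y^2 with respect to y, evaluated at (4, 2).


df/dy = (-3)*x^1 + 2*5*y^1
At (4,2): (-3)*4^1 + 2*5*2^1
= -12 + 20
= 8

8


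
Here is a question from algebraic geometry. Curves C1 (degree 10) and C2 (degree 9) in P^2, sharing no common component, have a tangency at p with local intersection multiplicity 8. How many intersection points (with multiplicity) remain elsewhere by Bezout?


By Bezout's theorem, the total intersection number is d1 * d2.
Total = 10 * 9 = 90
Intersection multiplicity at p = 8
Remaining intersections = 90 - 8 = 82

82


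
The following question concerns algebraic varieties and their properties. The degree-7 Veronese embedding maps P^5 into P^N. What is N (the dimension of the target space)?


The Veronese embedding v_d: P^n -> P^N maps each point to all
degree-d monomials in n+1 homogeneous coordinates.
N = C(n+d, d) - 1
N = C(5+7, 7) - 1
N = C(12, 7) - 1
C(12, 7) = 792
N = 792 - 1 = 791

791


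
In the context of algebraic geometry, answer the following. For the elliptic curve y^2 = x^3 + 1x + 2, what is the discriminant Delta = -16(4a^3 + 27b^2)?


Compute each component:
4a^3 = 4*1^3 = 4*1 = 4
27b^2 = 27*2^2 = 27*4 = 108
4a^3 + 27b^2 = 4 + 108 = 112
Delta = -16*112 = -1792

-1792


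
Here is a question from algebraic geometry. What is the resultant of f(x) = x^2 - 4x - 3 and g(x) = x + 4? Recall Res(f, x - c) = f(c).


For Res(f, x - c), we evaluate f at x = c.
f(-4) = (-4)^2 - 4*(-4) - 3
= 16 + 16 - 3
= 32 - 3 = 29
Res(f, g) = 29

29


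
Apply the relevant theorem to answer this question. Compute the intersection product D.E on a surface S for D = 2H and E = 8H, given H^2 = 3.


Using bilinearity of the intersection pairing on a surface S:
(aH).(bH) = ab * (H.H)
We have H^2 = 3.
D.E = (2H).(8H) = 2*8*3
= 16*3
= 48

48


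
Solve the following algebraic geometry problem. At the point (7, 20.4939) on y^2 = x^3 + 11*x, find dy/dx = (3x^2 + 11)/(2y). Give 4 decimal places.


Using implicit differentiation of y^2 = x^3 + 11*x:
2y * dy/dx = 3x^2 + 11
dy/dx = (3x^2 + 11)/(2y)
Numerator: 3*7^2 + 11 = 158
Denominator: 2*20.4939 = 40.9878
dy/dx = 158/40.9878 = 3.8548

3.8548


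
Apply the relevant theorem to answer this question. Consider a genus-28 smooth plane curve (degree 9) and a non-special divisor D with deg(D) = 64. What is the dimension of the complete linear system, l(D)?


First, compute the genus of a smooth plane curve of degree 9:
g = (d-1)(d-2)/2 = (9-1)(9-2)/2 = 28
For a non-special divisor D (i.e., h^1(D) = 0), Riemann-Roch gives:
l(D) = deg(D) - g + 1
Since deg(D) = 64 >= 2g - 1 = 55, D is non-special.
l(D) = 64 - 28 + 1 = 37

37


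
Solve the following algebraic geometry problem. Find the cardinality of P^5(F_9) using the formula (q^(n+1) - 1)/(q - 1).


P^5(F_9) has (q^(n+1) - 1)/(q - 1) points.
= 9^5 + 9^4 + 9^3 + 9^2 + 9^1 + 9^0
= 59049 + 6561 + 729 + 81 + 9 + 1
= 66430

66430


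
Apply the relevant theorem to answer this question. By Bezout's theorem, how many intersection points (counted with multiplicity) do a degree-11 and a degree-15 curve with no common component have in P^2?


Bezout's theorem states the intersection count equals the product of degrees.
Intersection count = 11 * 15 = 165

165


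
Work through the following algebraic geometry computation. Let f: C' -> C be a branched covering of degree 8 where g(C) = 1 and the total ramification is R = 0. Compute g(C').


Riemann-Hurwitz formula: 2g' - 2 = d(2g - 2) + R
Given: d = 8, g = 1, R = 0
2g' - 2 = 8*(2*1 - 2) + 0
2g' - 2 = 8*0 + 0
2g' - 2 = 0 + 0 = 0
2g' = 2
g' = 1

1


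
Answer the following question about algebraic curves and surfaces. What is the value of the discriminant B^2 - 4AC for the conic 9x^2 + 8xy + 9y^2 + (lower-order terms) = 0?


The discriminant of a conic Ax^2 + Bxy + Cy^2 + ... = 0 is B^2 - 4AC.
B^2 = 8^2 = 64
4AC = 4*9*9 = 324
Discriminant = 64 - 324 = -260

-260


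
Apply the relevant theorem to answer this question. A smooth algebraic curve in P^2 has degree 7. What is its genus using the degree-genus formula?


Using the genus formula for smooth plane curves:
g = (d-1)(d-2)/2
g = (7-1)(7-2)/2
g = 6*5/2
g = 30/2 = 15

15


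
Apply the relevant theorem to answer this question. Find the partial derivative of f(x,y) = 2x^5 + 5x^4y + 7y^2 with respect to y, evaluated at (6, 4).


df/dy = 5*x^4 + 2*7*y^1
At (6,4): 5*6^4 + 2*7*4^1
= 6480 + 56
= 6536

6536


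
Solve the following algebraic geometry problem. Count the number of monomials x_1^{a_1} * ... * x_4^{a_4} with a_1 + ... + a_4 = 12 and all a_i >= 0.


The number of degree-12 monomials in 4 variables is C(d+n-1, n-1).
= C(12+4-1, 4-1) = C(15, 3)
= 455

455


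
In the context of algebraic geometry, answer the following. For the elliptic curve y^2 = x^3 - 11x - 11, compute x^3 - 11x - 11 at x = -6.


Compute x^3 - 11x - 11 at x = -6:
x^3 = (-6)^3 = -216
(-11)*x = (-11)*(-6) = 66
Sum: -216 + 66 - 11 = -161

-161


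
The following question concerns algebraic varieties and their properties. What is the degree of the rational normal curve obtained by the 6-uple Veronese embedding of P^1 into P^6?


The rational normal curve in P^6 is the image of P^1 under the 6-uple Veronese.
A general hyperplane in P^6 pulls back to a degree-6 form on P^1, which has 6 zeros,
so the curve meets a general hyperplane in 6 points. Degree = 6.

6


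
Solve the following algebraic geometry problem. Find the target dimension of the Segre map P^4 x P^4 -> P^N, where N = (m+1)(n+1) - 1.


The Segre embedding maps P^m x P^n into P^N via
all products of coordinates from each factor.
N = (m+1)(n+1) - 1
N = (4+1)(4+1) - 1
N = 5*5 - 1
N = 25 - 1 = 24

24


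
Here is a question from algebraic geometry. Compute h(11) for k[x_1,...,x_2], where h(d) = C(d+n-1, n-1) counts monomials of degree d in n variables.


The Hilbert function for the polynomial ring in 2 variables is:
h(d) = C(d+n-1, n-1)
h(11) = C(11+2-1, 2-1) = C(12, 1)
= 12! / (1! * 11!)
= 12

12


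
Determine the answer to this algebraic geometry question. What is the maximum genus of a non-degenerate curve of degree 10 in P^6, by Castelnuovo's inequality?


Castelnuovo's bound: write d - 1 = m(r-1) + epsilon with 0 <= epsilon < r-1.
d - 1 = 10 - 1 = 9
r - 1 = 6 - 1 = 5
9 = 1*5 + 4, so m = 1, epsilon = 4
pi(d, r) = m(m-1)(r-1)/2 + m*epsilon
= 1*0*5/2 + 1*4
= 0/2 + 4
= 0 + 4 = 4

4


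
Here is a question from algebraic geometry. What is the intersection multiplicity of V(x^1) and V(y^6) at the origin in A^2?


The intersection multiplicity of V(x^a) and V(y^b) at the origin is:
I(O; V(x^1), V(y^6)) = dim_k(k[x,y]/(x^1, y^6))
A basis for k[x,y]/(x^1, y^6) is the set of monomials x^i * y^j
where 0 <= i < 1 and 0 <= j < 6.
The number of such monomials is 1 * 6 = 6

6


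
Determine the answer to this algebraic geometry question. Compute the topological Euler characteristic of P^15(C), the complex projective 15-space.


The complex projective space P^15 has one cell in each even real dimension 0, 2, ..., 30.
The cohomology groups are H^{2k}(P^15) = Z for k = 0,...,15, and 0 otherwise.
Euler characteristic = sum of Betti numbers = 1 per even-dimensional cohomology group.
chi(P^15) = 15 + 1 = 16

16


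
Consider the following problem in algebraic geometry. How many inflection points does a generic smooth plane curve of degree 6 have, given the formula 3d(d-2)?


For a general smooth plane curve C of degree d, the inflection points are
the intersection of C with its Hessian curve, which has degree 3(d-2).
By Bezout, the total intersection number is d * 3(d-2) = 6 * 12 = 72.
For a general curve every flex is ordinary, so each contributes
multiplicity 1 to C·Hess(C), and the number of distinct inflection
points is 3d(d-2).
Inflection points = 3*6*(6-2) = 3*6*4 = 72

72


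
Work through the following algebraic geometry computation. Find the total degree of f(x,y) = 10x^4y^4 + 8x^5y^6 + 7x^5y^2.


Examine each term for its total degree (sum of exponents).
  Term '10x^4y^4' has total degree 4+4 = 8.
  Term '8x^5y^6' has total degree 5+6 = 11.
  Term '7x^5y^2' has total degree 5+2 = 7.
The maximum total degree among all terms is 11.

11


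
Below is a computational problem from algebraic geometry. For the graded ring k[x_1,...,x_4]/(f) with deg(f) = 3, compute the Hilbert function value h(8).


For R = k[x_1,...,x_n]/(f) with f homogeneous of degree e:
The Hilbert series is (1 - t^e)/(1 - t)^n.
So h(d) = C(d+n-1, n-1) - C(d-e+n-1, n-1) for d >= e.
With n=4, e=3, d=8:
C(8+4-1, 4-1) = C(11, 3) = 165
C(8-3+4-1, 4-1) = C(8, 3) = 56
h(8) = 165 - 56 = 109

109


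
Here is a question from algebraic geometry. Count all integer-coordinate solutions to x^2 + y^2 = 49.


Systematically check integer values of x where x^2 <= 49.
For each valid x, check if 49 - x^2 is a perfect square.
x=0: 49 - 0 = 49, sqrt = 7 (valid)
x=7: 49 - 49 = 0, sqrt = 0 (valid)
Total integer solutions found: 4

4


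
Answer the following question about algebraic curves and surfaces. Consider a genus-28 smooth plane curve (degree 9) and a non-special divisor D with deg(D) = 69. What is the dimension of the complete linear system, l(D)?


First, compute the genus of a smooth plane curve of degree 9:
g = (d-1)(d-2)/2 = (9-1)(9-2)/2 = 28
For a non-special divisor D (i.e., h^1(D) = 0), Riemann-Roch gives:
l(D) = deg(D) - g + 1
Since deg(D) = 69 >= 2g - 1 = 55, D is non-special.
l(D) = 69 - 28 + 1 = 42

42


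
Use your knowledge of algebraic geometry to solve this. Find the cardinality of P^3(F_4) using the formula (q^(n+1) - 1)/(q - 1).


P^3(F_4) has (q^(n+1) - 1)/(q - 1) points.
= 4^3 + 4^2 + 4^1 + 4^0
= 64 + 16 + 4 + 1
= 85

85


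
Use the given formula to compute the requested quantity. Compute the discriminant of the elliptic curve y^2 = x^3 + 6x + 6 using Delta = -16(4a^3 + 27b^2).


Compute each component:
4a^3 = 4*6^3 = 4*216 = 864
27b^2 = 27*6^2 = 27*36 = 972
4a^3 + 27b^2 = 864 + 972 = 1836
Delta = -16*1836 = -29376

-29376


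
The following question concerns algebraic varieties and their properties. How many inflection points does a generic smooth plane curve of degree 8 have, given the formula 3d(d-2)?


For a general smooth plane curve C of degree d, the inflection points are
the intersection of C with its Hessian curve, which has degree 3(d-2).
By Bezout, the total intersection number is d * 3(d-2) = 8 * 18 = 144.
For a general curve every flex is ordinary, so each contributes
multiplicity 1 to C·Hess(C), and the number of distinct inflection
points is 3d(d-2).
Inflection points = 3*8*(8-2) = 3*8*6 = 144

144


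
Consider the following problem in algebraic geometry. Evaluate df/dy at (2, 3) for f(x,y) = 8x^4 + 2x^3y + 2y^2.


df/dy = 2*x^3 + 2*2*y^1
At (2,3): 2*2^3 + 2*2*3^1
= 16 + 12
= 28

28


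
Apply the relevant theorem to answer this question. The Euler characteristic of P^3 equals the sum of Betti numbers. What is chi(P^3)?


The complex projective space P^3 has one cell in each even real dimension 0, 2, ..., 6.
The cohomology groups are H^{2k}(P^3) = Z for k = 0,...,3, and 0 otherwise.
Euler characteristic = sum of Betti numbers = 1 per even-dimensional cohomology group.
chi(P^3) = 3 + 1 = 4

4


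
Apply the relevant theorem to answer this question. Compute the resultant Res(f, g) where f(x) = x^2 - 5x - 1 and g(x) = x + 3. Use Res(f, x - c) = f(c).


For Res(f, x - c), we evaluate f at x = c.
f(-3) = (-3)^2 - 5*(-3) - 1
= 9 + 15 - 1
= 24 - 1 = 23
Res(f, g) = 23

23


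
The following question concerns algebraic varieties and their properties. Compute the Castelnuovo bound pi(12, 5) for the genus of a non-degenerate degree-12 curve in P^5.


Castelnuovo's bound: write d - 1 = m(r-1) + epsilon with 0 <= epsilon < r-1.
d - 1 = 12 - 1 = 11
r - 1 = 5 - 1 = 4
11 = 2*4 + 3, so m = 2, epsilon = 3
pi(d, r) = m(m-1)(r-1)/2 + m*epsilon
= 2*1*4/2 + 2*3
= 8/2 + 6
= 4 + 6 = 10

10


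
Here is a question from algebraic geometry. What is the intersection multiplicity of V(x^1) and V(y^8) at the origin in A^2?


The intersection multiplicity of V(x^a) and V(y^b) at the origin is:
I(O; V(x^1), V(y^8)) = dim_k(k[x,y]/(x^1, y^8))
A basis for k[x,y]/(x^1, y^8) is the set of monomials x^i * y^j
where 0 <= i < 1 and 0 <= j < 8.
The number of such monomials is 1 * 8 = 8

8


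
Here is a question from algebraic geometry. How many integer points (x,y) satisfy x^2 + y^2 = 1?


Systematically check integer values of x where x^2 <= 1.
For each valid x, check if 1 - x^2 is a perfect square.
x=0: 1 - 0 = 1, sqrt = 1 (valid)
x=1: 1 - 1 = 0, sqrt = 0 (valid)
Total integer solutions found: 4

4


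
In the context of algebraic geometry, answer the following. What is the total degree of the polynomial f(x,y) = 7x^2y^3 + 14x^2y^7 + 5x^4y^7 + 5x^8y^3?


Examine each term for its total degree (sum of exponents).
  Term '7x^2y^3' has total degree 2+3 = 5.
  Term '14x^2y^7' has total degree 2+7 = 9.
  Term '5x^4y^7' has total degree 4+7 = 11.
  Term '5x^8y^3' has total degree 8+3 = 11.
The maximum total degree among all terms is 11.

11


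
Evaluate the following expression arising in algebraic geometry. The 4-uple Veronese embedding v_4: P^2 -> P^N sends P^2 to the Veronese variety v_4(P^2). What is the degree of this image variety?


The Veronese variety v_4(P^2) has degree d^r.
d^r = 4^2 = 16

16


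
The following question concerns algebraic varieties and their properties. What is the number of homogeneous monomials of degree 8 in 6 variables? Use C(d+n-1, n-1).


The number of degree-8 monomials in 6 variables is C(d+n-1, n-1).
= C(8+6-1, 6-1) = C(13, 5)
= 1287

1287


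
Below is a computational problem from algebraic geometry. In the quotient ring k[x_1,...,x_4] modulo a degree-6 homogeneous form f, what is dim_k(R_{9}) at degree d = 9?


For R = k[x_1,...,x_n]/(f) with f homogeneous of degree e:
The Hilbert series is (1 - t^e)/(1 - t)^n.
So h(d) = C(d+n-1, n-1) - C(d-e+n-1, n-1) for d >= e.
With n=4, e=6, d=9:
C(9+4-1, 4-1) = C(12, 3) = 220
C(9-6+4-1, 4-1) = C(6, 3) = 20
h(9) = 220 - 20 = 200

200


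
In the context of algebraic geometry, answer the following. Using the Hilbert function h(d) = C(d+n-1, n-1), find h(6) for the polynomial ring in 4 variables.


The Hilbert function for the polynomial ring in 4 variables is:
h(d) = C(d+n-1, n-1)
h(6) = C(6+4-1, 4-1) = C(9, 3)
= 9! / (3! * 6!)
= 84

84


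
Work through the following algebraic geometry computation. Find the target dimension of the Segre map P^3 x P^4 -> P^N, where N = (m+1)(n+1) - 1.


The Segre embedding maps P^m x P^n into P^N via
all products of coordinates from each factor.
N = (m+1)(n+1) - 1
N = (3+1)(4+1) - 1
N = 4*5 - 1
N = 20 - 1 = 19

19


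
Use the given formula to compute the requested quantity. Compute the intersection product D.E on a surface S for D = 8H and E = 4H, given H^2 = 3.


Using bilinearity of the intersection pairing on a surface S:
(aH).(bH) = ab * (H.H)
We have H^2 = 3.
D.E = (8H).(4H) = 8*4*3
= 32*3
= 96

96
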